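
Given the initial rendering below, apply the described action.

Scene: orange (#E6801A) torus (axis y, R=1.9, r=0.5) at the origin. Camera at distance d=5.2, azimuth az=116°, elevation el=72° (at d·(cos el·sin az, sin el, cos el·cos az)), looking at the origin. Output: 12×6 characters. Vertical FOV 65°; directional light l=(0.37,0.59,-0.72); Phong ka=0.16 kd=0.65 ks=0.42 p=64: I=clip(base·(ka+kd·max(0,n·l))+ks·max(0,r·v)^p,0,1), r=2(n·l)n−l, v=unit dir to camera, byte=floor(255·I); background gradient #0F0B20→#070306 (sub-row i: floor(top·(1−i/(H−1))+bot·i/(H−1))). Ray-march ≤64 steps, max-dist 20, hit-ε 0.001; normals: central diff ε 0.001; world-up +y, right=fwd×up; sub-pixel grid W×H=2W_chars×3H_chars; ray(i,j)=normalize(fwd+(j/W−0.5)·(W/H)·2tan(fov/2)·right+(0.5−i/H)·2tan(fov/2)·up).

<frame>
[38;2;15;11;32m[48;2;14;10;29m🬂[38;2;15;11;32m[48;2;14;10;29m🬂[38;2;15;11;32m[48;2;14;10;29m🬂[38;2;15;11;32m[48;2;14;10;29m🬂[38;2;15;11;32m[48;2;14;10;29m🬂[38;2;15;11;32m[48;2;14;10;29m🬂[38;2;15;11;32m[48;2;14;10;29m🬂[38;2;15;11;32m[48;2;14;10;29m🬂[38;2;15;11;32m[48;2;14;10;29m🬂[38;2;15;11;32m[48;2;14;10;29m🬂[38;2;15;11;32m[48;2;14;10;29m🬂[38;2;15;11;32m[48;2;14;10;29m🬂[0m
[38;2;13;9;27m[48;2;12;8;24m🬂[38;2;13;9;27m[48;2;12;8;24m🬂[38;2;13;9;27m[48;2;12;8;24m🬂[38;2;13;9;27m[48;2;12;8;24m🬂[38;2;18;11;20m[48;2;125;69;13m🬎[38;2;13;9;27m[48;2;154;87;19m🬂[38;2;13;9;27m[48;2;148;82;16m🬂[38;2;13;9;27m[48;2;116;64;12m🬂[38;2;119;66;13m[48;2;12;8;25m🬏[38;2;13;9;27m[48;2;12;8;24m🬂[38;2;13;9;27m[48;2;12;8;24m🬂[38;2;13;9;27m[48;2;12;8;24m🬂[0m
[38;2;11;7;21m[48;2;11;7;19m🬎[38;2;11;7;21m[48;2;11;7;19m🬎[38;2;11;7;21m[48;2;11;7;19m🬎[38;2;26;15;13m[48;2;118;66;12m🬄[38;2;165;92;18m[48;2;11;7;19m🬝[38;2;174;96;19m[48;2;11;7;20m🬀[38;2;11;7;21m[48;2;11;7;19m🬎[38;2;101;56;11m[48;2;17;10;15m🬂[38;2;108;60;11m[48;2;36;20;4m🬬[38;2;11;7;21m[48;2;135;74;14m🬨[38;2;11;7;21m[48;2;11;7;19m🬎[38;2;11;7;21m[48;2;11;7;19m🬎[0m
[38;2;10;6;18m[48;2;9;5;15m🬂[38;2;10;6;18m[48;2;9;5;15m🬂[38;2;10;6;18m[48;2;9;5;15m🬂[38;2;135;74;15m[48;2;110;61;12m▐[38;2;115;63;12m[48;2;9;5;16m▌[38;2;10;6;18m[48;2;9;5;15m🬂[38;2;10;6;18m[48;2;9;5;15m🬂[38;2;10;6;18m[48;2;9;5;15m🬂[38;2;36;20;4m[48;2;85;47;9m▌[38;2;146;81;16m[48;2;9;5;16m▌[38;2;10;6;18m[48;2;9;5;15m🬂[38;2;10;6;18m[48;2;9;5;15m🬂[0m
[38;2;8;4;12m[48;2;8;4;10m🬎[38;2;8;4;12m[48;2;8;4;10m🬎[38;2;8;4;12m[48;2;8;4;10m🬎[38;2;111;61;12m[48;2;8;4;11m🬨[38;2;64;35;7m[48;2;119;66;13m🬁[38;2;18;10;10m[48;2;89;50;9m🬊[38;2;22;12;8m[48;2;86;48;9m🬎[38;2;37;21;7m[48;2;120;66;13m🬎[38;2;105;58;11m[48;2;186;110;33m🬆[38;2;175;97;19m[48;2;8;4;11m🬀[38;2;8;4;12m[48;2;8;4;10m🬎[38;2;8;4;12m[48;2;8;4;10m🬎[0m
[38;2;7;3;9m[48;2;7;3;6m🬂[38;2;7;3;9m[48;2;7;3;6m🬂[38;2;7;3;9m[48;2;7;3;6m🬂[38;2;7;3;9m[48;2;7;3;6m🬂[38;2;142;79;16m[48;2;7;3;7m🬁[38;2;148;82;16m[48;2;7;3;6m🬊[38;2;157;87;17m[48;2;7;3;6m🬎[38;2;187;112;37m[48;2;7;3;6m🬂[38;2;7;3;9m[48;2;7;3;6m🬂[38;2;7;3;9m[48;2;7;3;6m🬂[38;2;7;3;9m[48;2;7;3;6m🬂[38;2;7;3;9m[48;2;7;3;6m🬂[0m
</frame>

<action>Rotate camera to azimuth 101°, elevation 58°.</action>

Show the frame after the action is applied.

<frame>
[38;2;15;11;32m[48;2;14;10;29m🬂[38;2;15;11;32m[48;2;14;10;29m🬂[38;2;15;11;32m[48;2;14;10;29m🬂[38;2;15;11;32m[48;2;14;10;29m🬂[38;2;15;11;32m[48;2;14;10;29m🬂[38;2;15;11;32m[48;2;14;10;29m🬂[38;2;15;11;32m[48;2;14;10;29m🬂[38;2;15;11;32m[48;2;14;10;29m🬂[38;2;15;11;32m[48;2;14;10;29m🬂[38;2;15;11;32m[48;2;14;10;29m🬂[38;2;15;11;32m[48;2;14;10;29m🬂[38;2;15;11;32m[48;2;14;10;29m🬂[0m
[38;2;13;9;27m[48;2;12;8;24m🬂[38;2;13;9;27m[48;2;12;8;24m🬂[38;2;13;9;27m[48;2;12;8;24m🬂[38;2;13;9;27m[48;2;12;8;24m🬂[38;2;12;8;25m[48;2;109;60;12m🬝[38;2;13;9;26m[48;2;154;86;17m🬎[38;2;13;9;26m[48;2;144;80;16m🬎[38;2;13;9;26m[48;2;126;70;14m🬎[38;2;13;9;27m[48;2;12;8;24m🬂[38;2;13;9;27m[48;2;12;8;24m🬂[38;2;13;9;27m[48;2;12;8;24m🬂[38;2;13;9;27m[48;2;12;8;24m🬂[0m
[38;2;11;7;21m[48;2;11;7;19m🬎[38;2;11;7;21m[48;2;11;7;19m🬎[38;2;11;7;21m[48;2;11;7;19m🬎[38;2;11;7;21m[48;2;124;68;13m🬆[38;2;170;94;19m[48;2;11;7;19m🬝[38;2;169;94;19m[48;2;11;7;20m🬂[38;2;115;64;12m[48;2;11;7;20m🬂[38;2;95;53;10m[48;2;17;10;15m🬂[38;2;24;14;13m[48;2;98;54;10m🬑[38;2;11;7;21m[48;2;150;83;16m🬬[38;2;11;7;21m[48;2;11;7;19m🬎[38;2;11;7;21m[48;2;11;7;19m🬎[0m
[38;2;10;6;18m[48;2;9;5;15m🬂[38;2;10;6;18m[48;2;9;5;15m🬂[38;2;10;6;18m[48;2;9;5;15m🬂[38;2;140;78;15m[48;2;107;59;11m▐[38;2;133;73;14m[48;2;9;5;16m▌[38;2;10;6;18m[48;2;9;5;15m🬂[38;2;10;6;18m[48;2;9;5;15m🬂[38;2;10;6;18m[48;2;9;5;15m🬂[38;2;44;24;4m[48;2;88;49;9m🬕[38;2;148;82;16m[48;2;9;5;16m▌[38;2;10;6;18m[48;2;9;5;15m🬂[38;2;10;6;18m[48;2;9;5;15m🬂[0m
[38;2;8;4;12m[48;2;8;4;10m🬎[38;2;8;4;12m[48;2;8;4;10m🬎[38;2;8;4;12m[48;2;8;4;10m🬎[38;2;101;56;11m[48;2;29;16;7m🬨[38;2;97;54;11m[48;2;123;68;13m🬁[38;2;9;5;13m[48;2;108;60;11m🬂[38;2;34;19;9m[48;2;124;69;13m🬎[38;2;40;22;8m[48;2;131;73;14m🬆[38;2;121;67;13m[48;2;195;118;40m🬆[38;2;181;100;20m[48;2;8;4;11m🬄[38;2;8;4;12m[48;2;8;4;10m🬎[38;2;8;4;12m[48;2;8;4;10m🬎[0m
[38;2;7;3;9m[48;2;7;3;6m🬂[38;2;7;3;9m[48;2;7;3;6m🬂[38;2;7;3;9m[48;2;7;3;6m🬂[38;2;7;3;9m[48;2;7;3;6m🬂[38;2;105;58;12m[48;2;7;3;6m🬂[38;2;128;71;14m[48;2;7;3;6m🬎[38;2;149;83;16m[48;2;7;3;6m🬎[38;2;160;89;17m[48;2;7;3;6m🬆[38;2;172;95;19m[48;2;7;3;7m🬀[38;2;7;3;9m[48;2;7;3;6m🬂[38;2;7;3;9m[48;2;7;3;6m🬂[38;2;7;3;9m[48;2;7;3;6m🬂[0m
</frame>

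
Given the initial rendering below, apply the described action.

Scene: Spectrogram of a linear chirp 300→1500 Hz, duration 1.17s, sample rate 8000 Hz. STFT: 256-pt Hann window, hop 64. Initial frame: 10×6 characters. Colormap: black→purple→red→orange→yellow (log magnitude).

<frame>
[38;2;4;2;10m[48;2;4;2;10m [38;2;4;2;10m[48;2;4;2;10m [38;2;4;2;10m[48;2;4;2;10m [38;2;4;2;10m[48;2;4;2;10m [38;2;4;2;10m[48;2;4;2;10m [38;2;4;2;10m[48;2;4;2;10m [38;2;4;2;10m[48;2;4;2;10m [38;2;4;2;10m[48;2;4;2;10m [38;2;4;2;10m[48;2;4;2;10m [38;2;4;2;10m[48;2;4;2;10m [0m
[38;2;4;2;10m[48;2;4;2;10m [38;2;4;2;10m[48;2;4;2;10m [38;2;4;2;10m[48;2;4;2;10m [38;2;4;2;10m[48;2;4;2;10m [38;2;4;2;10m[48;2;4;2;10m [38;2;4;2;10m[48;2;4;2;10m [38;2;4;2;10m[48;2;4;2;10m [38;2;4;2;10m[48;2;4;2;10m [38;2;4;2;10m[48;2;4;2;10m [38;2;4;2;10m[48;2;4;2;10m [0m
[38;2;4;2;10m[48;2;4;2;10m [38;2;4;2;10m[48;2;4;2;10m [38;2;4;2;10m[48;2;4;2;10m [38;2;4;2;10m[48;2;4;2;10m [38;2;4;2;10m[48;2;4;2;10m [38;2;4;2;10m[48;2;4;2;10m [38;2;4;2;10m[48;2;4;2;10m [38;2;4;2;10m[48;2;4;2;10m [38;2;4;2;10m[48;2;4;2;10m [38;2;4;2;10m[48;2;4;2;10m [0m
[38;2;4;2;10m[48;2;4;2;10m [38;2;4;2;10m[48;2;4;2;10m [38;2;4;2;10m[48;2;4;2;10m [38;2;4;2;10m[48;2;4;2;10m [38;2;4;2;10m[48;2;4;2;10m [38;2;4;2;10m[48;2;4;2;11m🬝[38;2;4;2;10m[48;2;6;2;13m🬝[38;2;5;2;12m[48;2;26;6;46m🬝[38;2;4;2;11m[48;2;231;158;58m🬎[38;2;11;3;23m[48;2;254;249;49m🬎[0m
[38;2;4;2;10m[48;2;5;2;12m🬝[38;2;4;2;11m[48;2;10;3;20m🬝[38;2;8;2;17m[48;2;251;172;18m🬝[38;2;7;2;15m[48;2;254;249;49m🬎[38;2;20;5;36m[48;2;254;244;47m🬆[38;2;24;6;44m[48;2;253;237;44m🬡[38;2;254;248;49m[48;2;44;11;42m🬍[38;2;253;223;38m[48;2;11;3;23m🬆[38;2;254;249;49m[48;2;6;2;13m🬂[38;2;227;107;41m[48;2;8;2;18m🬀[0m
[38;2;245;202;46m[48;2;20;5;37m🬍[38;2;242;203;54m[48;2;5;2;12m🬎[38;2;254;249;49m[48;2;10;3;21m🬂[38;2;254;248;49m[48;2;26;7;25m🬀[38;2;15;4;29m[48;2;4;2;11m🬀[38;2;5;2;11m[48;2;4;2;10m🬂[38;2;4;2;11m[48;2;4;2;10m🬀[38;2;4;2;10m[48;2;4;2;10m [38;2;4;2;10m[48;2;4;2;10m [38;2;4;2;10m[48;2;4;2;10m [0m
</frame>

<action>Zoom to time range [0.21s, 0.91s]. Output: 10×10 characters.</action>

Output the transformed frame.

<frame>
[38;2;4;2;10m[48;2;4;2;10m [38;2;4;2;10m[48;2;4;2;10m [38;2;4;2;10m[48;2;4;2;10m [38;2;4;2;10m[48;2;4;2;10m [38;2;4;2;10m[48;2;4;2;10m [38;2;4;2;10m[48;2;4;2;10m [38;2;4;2;10m[48;2;4;2;10m [38;2;4;2;10m[48;2;4;2;10m [38;2;4;2;10m[48;2;4;2;10m [38;2;4;2;10m[48;2;4;2;10m [0m
[38;2;4;2;10m[48;2;4;2;10m [38;2;4;2;10m[48;2;4;2;10m [38;2;4;2;10m[48;2;4;2;10m [38;2;4;2;10m[48;2;4;2;10m [38;2;4;2;10m[48;2;4;2;10m [38;2;4;2;10m[48;2;4;2;10m [38;2;4;2;10m[48;2;4;2;10m [38;2;4;2;10m[48;2;4;2;10m [38;2;4;2;10m[48;2;4;2;10m [38;2;4;2;10m[48;2;4;2;10m [0m
[38;2;4;2;10m[48;2;4;2;10m [38;2;4;2;10m[48;2;4;2;10m [38;2;4;2;10m[48;2;4;2;10m [38;2;4;2;10m[48;2;4;2;10m [38;2;4;2;10m[48;2;4;2;10m [38;2;4;2;10m[48;2;4;2;10m [38;2;4;2;10m[48;2;4;2;10m [38;2;4;2;10m[48;2;4;2;10m [38;2;4;2;10m[48;2;4;2;10m [38;2;4;2;10m[48;2;4;2;10m [0m
[38;2;4;2;10m[48;2;4;2;10m [38;2;4;2;10m[48;2;4;2;10m [38;2;4;2;10m[48;2;4;2;10m [38;2;4;2;10m[48;2;4;2;10m [38;2;4;2;10m[48;2;4;2;10m [38;2;4;2;10m[48;2;4;2;10m [38;2;4;2;10m[48;2;4;2;10m [38;2;4;2;10m[48;2;4;2;10m [38;2;4;2;10m[48;2;4;2;10m [38;2;4;2;10m[48;2;4;2;10m [0m
[38;2;4;2;10m[48;2;4;2;10m [38;2;4;2;10m[48;2;4;2;10m [38;2;4;2;10m[48;2;4;2;10m [38;2;4;2;10m[48;2;4;2;10m [38;2;4;2;10m[48;2;4;2;10m [38;2;4;2;10m[48;2;4;2;10m [38;2;4;2;10m[48;2;4;2;10m [38;2;4;2;10m[48;2;4;2;10m [38;2;4;2;10m[48;2;4;2;10m [38;2;4;2;10m[48;2;4;2;10m [0m
[38;2;4;2;10m[48;2;4;2;10m [38;2;4;2;10m[48;2;4;2;10m [38;2;4;2;10m[48;2;4;2;10m [38;2;4;2;10m[48;2;4;2;10m [38;2;4;2;10m[48;2;4;2;10m [38;2;4;2;10m[48;2;4;2;10m [38;2;4;2;10m[48;2;4;2;10m [38;2;4;2;10m[48;2;4;2;10m [38;2;4;2;10m[48;2;4;2;10m [38;2;4;2;10m[48;2;4;2;10m [0m
[38;2;4;2;10m[48;2;4;2;10m [38;2;4;2;10m[48;2;4;2;10m [38;2;4;2;10m[48;2;4;2;10m [38;2;4;2;10m[48;2;4;2;10m [38;2;4;2;10m[48;2;4;2;11m🬝[38;2;4;2;10m[48;2;5;2;11m🬝[38;2;4;2;10m[48;2;5;2;12m🬎[38;2;4;2;10m[48;2;8;2;17m🬎[38;2;6;2;14m[48;2;33;8;59m🬝[38;2;41;11;29m[48;2;254;237;45m🬝[0m
[38;2;4;2;10m[48;2;5;2;12m🬎[38;2;4;2;10m[48;2;8;2;17m🬎[38;2;6;2;14m[48;2;26;6;46m🬝[38;2;7;2;16m[48;2;230;148;54m🬎[38;2;24;6;39m[48;2;254;249;49m🬎[38;2;8;2;17m[48;2;248;213;44m🬂[38;2;54;13;53m[48;2;253;233;42m🬡[38;2;253;232;42m[48;2;51;13;52m🬍[38;2;249;215;43m[48;2;8;2;17m🬎[38;2;254;249;49m[48;2;26;6;39m🬂[0m
[38;2;20;5;37m[48;2;253;231;42m🬂[38;2;253;226;40m[48;2;73;18;73m🬍[38;2;252;223;40m[48;2;11;3;23m🬎[38;2;254;249;49m[48;2;29;7;39m🬂[38;2;220;135;59m[48;2;7;2;16m🬂[38;2;36;8;63m[48;2;6;2;14m🬀[38;2;8;2;17m[48;2;4;2;10m🬂[38;2;5;2;12m[48;2;4;2;10m🬂[38;2;4;2;11m[48;2;4;2;10m🬂[38;2;4;2;11m[48;2;4;2;10m🬀[0m
[38;2;8;2;17m[48;2;4;2;10m🬂[38;2;5;2;12m[48;2;4;2;10m🬂[38;2;4;2;11m[48;2;4;2;10m🬂[38;2;4;2;10m[48;2;4;2;10m [38;2;4;2;10m[48;2;4;2;10m [38;2;4;2;10m[48;2;4;2;10m [38;2;4;2;10m[48;2;4;2;10m [38;2;4;2;10m[48;2;4;2;10m [38;2;4;2;10m[48;2;4;2;10m [38;2;4;2;10m[48;2;4;2;10m [0m
</frame>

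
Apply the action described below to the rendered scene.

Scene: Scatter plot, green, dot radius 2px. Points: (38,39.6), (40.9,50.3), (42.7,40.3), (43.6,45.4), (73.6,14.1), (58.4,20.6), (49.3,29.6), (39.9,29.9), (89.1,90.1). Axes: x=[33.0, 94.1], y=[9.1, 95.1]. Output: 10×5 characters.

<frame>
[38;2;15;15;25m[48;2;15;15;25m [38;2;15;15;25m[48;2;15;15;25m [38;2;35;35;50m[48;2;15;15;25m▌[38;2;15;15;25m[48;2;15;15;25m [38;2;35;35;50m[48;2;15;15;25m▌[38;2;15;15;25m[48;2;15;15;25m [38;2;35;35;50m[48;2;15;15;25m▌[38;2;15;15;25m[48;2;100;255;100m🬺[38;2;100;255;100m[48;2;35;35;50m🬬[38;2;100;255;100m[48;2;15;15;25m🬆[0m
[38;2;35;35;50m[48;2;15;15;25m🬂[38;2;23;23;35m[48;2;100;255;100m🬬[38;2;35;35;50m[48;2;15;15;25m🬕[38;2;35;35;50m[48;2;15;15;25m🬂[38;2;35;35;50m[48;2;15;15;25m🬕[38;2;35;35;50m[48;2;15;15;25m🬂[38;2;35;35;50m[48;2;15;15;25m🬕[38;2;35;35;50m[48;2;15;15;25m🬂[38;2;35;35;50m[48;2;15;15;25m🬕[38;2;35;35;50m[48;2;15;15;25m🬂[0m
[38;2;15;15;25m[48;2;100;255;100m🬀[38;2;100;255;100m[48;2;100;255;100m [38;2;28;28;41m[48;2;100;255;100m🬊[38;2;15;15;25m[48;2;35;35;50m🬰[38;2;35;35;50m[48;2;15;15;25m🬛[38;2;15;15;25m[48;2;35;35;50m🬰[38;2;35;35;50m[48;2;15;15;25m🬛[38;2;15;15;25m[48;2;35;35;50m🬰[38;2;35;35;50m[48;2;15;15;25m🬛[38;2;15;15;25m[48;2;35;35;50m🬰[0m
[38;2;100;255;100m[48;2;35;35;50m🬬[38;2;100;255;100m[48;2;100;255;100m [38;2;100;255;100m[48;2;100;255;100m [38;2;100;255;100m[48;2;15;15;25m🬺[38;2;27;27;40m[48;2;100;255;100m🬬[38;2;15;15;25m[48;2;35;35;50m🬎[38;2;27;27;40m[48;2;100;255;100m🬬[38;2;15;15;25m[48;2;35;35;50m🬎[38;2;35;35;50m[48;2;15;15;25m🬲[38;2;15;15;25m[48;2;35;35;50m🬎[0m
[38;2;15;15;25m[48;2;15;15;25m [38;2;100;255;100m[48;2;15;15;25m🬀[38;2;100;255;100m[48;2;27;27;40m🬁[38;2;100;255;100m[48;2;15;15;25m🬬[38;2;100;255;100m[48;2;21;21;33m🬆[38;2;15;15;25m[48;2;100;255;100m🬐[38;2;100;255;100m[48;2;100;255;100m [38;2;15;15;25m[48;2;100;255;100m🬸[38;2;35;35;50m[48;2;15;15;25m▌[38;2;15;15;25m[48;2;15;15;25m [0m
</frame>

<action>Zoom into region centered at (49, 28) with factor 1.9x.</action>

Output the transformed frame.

<frame>
[38;2;15;15;25m[48;2;15;15;25m [38;2;100;255;100m[48;2;15;15;25m🬸[38;2;100;255;100m[48;2;100;255;100m [38;2;100;255;100m[48;2;100;255;100m [38;2;23;23;35m[48;2;100;255;100m🬸[38;2;15;15;25m[48;2;15;15;25m [38;2;35;35;50m[48;2;15;15;25m▌[38;2;15;15;25m[48;2;15;15;25m [38;2;35;35;50m[48;2;15;15;25m▌[38;2;15;15;25m[48;2;15;15;25m [0m
[38;2;100;255;100m[48;2;19;19;30m🬁[38;2;100;255;100m[48;2;15;15;25m🬬[38;2;100;255;100m[48;2;100;255;100m [38;2;100;255;100m[48;2;15;15;25m🬆[38;2;35;35;50m[48;2;100;255;100m🬆[38;2;23;23;35m[48;2;100;255;100m🬬[38;2;35;35;50m[48;2;15;15;25m🬕[38;2;35;35;50m[48;2;15;15;25m🬂[38;2;35;35;50m[48;2;15;15;25m🬕[38;2;35;35;50m[48;2;15;15;25m🬂[0m
[38;2;15;15;25m[48;2;35;35;50m🬰[38;2;100;255;100m[48;2;21;21;33m🬊[38;2;100;255;100m[48;2;15;15;25m🬝[38;2;100;255;100m[48;2;25;25;37m🬂[38;2;100;255;100m[48;2;35;35;50m🬬[38;2;100;255;100m[48;2;21;21;33m🬆[38;2;35;35;50m[48;2;15;15;25m🬛[38;2;21;21;33m[48;2;100;255;100m🬆[38;2;27;27;40m[48;2;100;255;100m🬬[38;2;15;15;25m[48;2;35;35;50m🬰[0m
[38;2;15;15;25m[48;2;35;35;50m🬎[38;2;15;15;25m[48;2;35;35;50m🬎[38;2;35;35;50m[48;2;15;15;25m🬲[38;2;15;15;25m[48;2;35;35;50m🬎[38;2;35;35;50m[48;2;15;15;25m🬲[38;2;15;15;25m[48;2;35;35;50m🬎[38;2;100;255;100m[48;2;31;31;45m🬁[38;2;100;255;100m[48;2;35;35;50m🬬[38;2;100;255;100m[48;2;28;28;41m🬆[38;2;15;15;25m[48;2;35;35;50m🬎[0m
[38;2;15;15;25m[48;2;15;15;25m [38;2;15;15;25m[48;2;15;15;25m [38;2;35;35;50m[48;2;15;15;25m▌[38;2;15;15;25m[48;2;15;15;25m [38;2;35;35;50m[48;2;15;15;25m▌[38;2;15;15;25m[48;2;15;15;25m [38;2;35;35;50m[48;2;15;15;25m▌[38;2;15;15;25m[48;2;15;15;25m [38;2;35;35;50m[48;2;15;15;25m▌[38;2;15;15;25m[48;2;15;15;25m [0m
</frame>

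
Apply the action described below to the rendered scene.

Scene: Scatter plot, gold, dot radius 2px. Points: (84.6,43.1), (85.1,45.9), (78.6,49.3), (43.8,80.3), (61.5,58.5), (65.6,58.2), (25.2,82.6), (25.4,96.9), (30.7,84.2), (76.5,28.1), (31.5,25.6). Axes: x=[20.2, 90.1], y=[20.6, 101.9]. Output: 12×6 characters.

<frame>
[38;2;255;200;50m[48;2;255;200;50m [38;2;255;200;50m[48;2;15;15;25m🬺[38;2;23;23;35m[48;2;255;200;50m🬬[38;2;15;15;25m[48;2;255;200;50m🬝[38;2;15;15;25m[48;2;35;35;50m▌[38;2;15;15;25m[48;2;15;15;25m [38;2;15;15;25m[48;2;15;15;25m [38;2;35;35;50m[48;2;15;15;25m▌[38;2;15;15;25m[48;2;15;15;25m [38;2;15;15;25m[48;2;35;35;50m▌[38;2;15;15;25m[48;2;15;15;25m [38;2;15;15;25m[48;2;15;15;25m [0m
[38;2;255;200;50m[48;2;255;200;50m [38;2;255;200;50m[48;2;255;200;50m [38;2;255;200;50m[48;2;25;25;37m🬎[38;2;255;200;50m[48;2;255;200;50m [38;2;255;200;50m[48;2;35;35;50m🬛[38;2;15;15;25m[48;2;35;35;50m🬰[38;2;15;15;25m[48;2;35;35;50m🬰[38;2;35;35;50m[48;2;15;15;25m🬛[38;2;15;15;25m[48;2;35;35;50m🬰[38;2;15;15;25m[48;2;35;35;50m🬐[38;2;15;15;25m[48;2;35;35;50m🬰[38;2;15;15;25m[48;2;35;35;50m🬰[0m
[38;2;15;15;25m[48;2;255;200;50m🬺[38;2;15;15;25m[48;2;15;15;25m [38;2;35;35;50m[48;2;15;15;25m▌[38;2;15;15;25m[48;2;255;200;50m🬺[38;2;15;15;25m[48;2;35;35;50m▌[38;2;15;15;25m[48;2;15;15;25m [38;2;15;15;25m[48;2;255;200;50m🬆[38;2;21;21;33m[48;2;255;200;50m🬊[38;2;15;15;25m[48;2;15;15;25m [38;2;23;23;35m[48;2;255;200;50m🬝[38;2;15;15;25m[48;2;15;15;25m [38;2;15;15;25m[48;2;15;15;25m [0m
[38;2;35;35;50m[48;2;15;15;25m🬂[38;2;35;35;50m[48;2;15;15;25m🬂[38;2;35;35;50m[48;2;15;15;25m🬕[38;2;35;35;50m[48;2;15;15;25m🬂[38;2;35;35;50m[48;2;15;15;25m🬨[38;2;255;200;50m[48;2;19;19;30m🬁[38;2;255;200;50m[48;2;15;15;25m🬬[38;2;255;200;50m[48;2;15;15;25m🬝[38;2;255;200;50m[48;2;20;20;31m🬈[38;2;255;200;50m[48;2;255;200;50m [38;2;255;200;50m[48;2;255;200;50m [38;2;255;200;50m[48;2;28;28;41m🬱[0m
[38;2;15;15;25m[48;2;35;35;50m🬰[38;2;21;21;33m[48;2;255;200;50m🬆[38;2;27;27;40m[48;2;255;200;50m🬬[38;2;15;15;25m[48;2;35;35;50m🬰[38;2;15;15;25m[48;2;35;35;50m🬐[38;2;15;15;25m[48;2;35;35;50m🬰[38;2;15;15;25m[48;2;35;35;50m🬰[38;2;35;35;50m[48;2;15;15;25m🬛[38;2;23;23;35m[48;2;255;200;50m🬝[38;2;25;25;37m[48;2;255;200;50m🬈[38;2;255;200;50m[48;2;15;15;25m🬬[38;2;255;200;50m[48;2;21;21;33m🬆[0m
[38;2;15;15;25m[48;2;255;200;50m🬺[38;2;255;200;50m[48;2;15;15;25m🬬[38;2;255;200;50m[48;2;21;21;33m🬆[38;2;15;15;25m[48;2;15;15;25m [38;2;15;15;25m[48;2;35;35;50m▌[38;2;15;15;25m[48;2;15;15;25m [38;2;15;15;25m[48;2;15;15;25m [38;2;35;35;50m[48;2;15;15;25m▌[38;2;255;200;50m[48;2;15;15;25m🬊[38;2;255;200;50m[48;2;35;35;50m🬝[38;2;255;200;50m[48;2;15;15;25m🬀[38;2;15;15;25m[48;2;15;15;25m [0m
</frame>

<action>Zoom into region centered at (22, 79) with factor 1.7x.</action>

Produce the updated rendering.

<frame>
[38;2;15;15;25m[48;2;15;15;25m [38;2;15;15;25m[48;2;15;15;25m [38;2;35;35;50m[48;2;15;15;25m▌[38;2;15;15;25m[48;2;15;15;25m [38;2;15;15;25m[48;2;35;35;50m▌[38;2;15;15;25m[48;2;255;200;50m🬝[38;2;15;15;25m[48;2;255;200;50m🬀[38;2;21;21;33m[48;2;255;200;50m🬊[38;2;15;15;25m[48;2;15;15;25m [38;2;15;15;25m[48;2;35;35;50m▌[38;2;15;15;25m[48;2;15;15;25m [38;2;15;15;25m[48;2;15;15;25m [0m
[38;2;15;15;25m[48;2;35;35;50m🬰[38;2;15;15;25m[48;2;35;35;50m🬰[38;2;35;35;50m[48;2;15;15;25m🬛[38;2;15;15;25m[48;2;35;35;50m🬰[38;2;15;15;25m[48;2;35;35;50m🬐[38;2;15;15;25m[48;2;35;35;50m🬰[38;2;255;200;50m[48;2;25;25;37m🬨[38;2;255;200;50m[48;2;30;30;43m🬟[38;2;21;21;33m[48;2;255;200;50m🬊[38;2;15;15;25m[48;2;35;35;50m🬐[38;2;15;15;25m[48;2;35;35;50m🬰[38;2;15;15;25m[48;2;35;35;50m🬰[0m
[38;2;15;15;25m[48;2;15;15;25m [38;2;15;15;25m[48;2;15;15;25m [38;2;35;35;50m[48;2;15;15;25m▌[38;2;15;15;25m[48;2;15;15;25m [38;2;15;15;25m[48;2;35;35;50m▌[38;2;15;15;25m[48;2;255;200;50m🬴[38;2;255;200;50m[48;2;255;200;50m [38;2;255;200;50m[48;2;15;15;25m🬝[38;2;255;200;50m[48;2;15;15;25m🬝[38;2;255;200;50m[48;2;27;27;40m🬀[38;2;15;15;25m[48;2;255;200;50m🬝[38;2;15;15;25m[48;2;255;200;50m🬀[0m
[38;2;35;35;50m[48;2;15;15;25m🬂[38;2;35;35;50m[48;2;15;15;25m🬂[38;2;35;35;50m[48;2;15;15;25m🬕[38;2;35;35;50m[48;2;15;15;25m🬂[38;2;35;35;50m[48;2;15;15;25m🬨[38;2;35;35;50m[48;2;15;15;25m🬂[38;2;255;200;50m[48;2;19;19;30m🬁[38;2;35;35;50m[48;2;15;15;25m🬕[38;2;35;35;50m[48;2;15;15;25m🬂[38;2;35;35;50m[48;2;15;15;25m🬨[38;2;35;35;50m[48;2;15;15;25m🬂[38;2;255;200;50m[48;2;15;15;25m🬊[0m
[38;2;15;15;25m[48;2;35;35;50m🬰[38;2;15;15;25m[48;2;35;35;50m🬰[38;2;35;35;50m[48;2;15;15;25m🬛[38;2;15;15;25m[48;2;35;35;50m🬰[38;2;15;15;25m[48;2;35;35;50m🬐[38;2;15;15;25m[48;2;35;35;50m🬰[38;2;15;15;25m[48;2;35;35;50m🬰[38;2;35;35;50m[48;2;15;15;25m🬛[38;2;15;15;25m[48;2;35;35;50m🬰[38;2;15;15;25m[48;2;35;35;50m🬐[38;2;15;15;25m[48;2;35;35;50m🬰[38;2;15;15;25m[48;2;35;35;50m🬰[0m
[38;2;15;15;25m[48;2;15;15;25m [38;2;15;15;25m[48;2;15;15;25m [38;2;35;35;50m[48;2;15;15;25m▌[38;2;15;15;25m[48;2;15;15;25m [38;2;15;15;25m[48;2;35;35;50m▌[38;2;15;15;25m[48;2;15;15;25m [38;2;15;15;25m[48;2;15;15;25m [38;2;35;35;50m[48;2;15;15;25m▌[38;2;15;15;25m[48;2;15;15;25m [38;2;15;15;25m[48;2;35;35;50m▌[38;2;15;15;25m[48;2;15;15;25m [38;2;15;15;25m[48;2;15;15;25m [0m
</frame>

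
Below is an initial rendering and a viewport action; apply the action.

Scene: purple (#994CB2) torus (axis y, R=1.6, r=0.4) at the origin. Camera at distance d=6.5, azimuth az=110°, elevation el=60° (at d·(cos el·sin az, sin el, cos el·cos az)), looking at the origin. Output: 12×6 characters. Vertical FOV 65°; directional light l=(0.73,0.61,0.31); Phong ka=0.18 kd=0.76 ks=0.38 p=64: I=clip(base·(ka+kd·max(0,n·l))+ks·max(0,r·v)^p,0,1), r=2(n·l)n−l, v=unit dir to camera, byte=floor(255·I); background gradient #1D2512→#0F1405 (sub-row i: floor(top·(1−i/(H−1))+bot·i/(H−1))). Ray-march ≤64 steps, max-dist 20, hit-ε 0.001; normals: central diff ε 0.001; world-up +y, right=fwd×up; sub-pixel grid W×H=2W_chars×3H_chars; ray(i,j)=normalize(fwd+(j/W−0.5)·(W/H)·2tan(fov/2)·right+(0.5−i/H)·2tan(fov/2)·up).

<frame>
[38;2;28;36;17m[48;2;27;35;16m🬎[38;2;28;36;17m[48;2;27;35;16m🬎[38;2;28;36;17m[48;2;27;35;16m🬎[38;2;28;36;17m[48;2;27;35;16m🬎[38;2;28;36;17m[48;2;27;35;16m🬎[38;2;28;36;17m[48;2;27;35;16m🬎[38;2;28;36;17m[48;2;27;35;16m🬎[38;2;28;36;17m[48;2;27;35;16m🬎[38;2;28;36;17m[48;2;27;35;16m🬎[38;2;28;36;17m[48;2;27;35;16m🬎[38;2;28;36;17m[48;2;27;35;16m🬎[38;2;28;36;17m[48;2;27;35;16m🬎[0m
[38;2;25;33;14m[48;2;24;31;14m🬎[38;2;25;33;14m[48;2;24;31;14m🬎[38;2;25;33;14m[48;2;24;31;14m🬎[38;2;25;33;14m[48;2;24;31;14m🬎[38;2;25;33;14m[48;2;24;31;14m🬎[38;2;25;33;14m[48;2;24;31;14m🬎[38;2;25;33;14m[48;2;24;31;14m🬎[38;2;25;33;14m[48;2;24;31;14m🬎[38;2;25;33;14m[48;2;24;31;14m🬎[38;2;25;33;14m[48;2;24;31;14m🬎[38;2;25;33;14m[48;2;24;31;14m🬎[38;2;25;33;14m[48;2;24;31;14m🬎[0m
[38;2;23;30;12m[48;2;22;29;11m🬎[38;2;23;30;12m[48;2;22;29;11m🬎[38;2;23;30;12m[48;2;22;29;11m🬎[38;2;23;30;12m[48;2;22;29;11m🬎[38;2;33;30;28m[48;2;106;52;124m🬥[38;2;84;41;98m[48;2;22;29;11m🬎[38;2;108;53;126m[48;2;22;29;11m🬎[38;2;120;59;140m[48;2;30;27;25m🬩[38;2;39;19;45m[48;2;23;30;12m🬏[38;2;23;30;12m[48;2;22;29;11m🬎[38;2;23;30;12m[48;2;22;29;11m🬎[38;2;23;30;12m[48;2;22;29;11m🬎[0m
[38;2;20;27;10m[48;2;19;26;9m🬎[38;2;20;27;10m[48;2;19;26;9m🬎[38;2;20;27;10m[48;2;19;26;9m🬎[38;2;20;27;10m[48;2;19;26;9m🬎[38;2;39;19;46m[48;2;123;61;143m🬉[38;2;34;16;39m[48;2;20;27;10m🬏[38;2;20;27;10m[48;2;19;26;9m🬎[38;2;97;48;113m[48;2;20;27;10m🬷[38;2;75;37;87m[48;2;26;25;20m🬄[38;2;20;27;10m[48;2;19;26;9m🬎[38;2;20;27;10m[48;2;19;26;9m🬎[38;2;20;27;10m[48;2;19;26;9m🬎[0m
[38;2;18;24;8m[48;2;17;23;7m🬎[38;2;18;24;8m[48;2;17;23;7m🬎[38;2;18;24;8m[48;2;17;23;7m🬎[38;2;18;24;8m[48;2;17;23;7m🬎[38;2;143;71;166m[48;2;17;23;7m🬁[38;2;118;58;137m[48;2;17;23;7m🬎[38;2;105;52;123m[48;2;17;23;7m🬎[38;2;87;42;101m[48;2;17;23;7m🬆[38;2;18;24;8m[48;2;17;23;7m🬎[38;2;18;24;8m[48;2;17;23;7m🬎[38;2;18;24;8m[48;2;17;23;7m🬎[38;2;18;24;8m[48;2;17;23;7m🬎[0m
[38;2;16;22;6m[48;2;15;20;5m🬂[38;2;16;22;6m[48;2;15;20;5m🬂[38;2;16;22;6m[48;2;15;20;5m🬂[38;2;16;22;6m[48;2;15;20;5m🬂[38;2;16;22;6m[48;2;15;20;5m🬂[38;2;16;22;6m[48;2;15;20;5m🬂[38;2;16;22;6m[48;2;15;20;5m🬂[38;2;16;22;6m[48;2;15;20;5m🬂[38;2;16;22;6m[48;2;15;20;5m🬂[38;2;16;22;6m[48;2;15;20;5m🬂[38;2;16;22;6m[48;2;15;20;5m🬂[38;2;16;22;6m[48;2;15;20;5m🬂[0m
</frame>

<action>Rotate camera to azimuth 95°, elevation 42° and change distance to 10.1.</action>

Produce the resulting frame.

<frame>
[38;2;28;36;17m[48;2;27;35;16m🬎[38;2;28;36;17m[48;2;27;35;16m🬎[38;2;28;36;17m[48;2;27;35;16m🬎[38;2;28;36;17m[48;2;27;35;16m🬎[38;2;28;36;17m[48;2;27;35;16m🬎[38;2;28;36;17m[48;2;27;35;16m🬎[38;2;28;36;17m[48;2;27;35;16m🬎[38;2;28;36;17m[48;2;27;35;16m🬎[38;2;28;36;17m[48;2;27;35;16m🬎[38;2;28;36;17m[48;2;27;35;16m🬎[38;2;28;36;17m[48;2;27;35;16m🬎[38;2;28;36;17m[48;2;27;35;16m🬎[0m
[38;2;25;33;14m[48;2;24;31;14m🬎[38;2;25;33;14m[48;2;24;31;14m🬎[38;2;25;33;14m[48;2;24;31;14m🬎[38;2;25;33;14m[48;2;24;31;14m🬎[38;2;25;33;14m[48;2;24;31;14m🬎[38;2;25;33;14m[48;2;24;31;14m🬎[38;2;25;33;14m[48;2;24;31;14m🬎[38;2;25;33;14m[48;2;24;31;14m🬎[38;2;25;33;14m[48;2;24;31;14m🬎[38;2;25;33;14m[48;2;24;31;14m🬎[38;2;25;33;14m[48;2;24;31;14m🬎[38;2;25;33;14m[48;2;24;31;14m🬎[0m
[38;2;23;30;12m[48;2;22;29;11m🬎[38;2;23;30;12m[48;2;22;29;11m🬎[38;2;23;30;12m[48;2;22;29;11m🬎[38;2;23;30;12m[48;2;22;29;11m🬎[38;2;23;30;12m[48;2;22;29;11m🬎[38;2;23;30;12m[48;2;93;46;108m🬎[38;2;23;30;12m[48;2;120;59;139m🬎[38;2;99;49;115m[48;2;23;30;12m🬏[38;2;23;30;12m[48;2;22;29;11m🬎[38;2;23;30;12m[48;2;22;29;11m🬎[38;2;23;30;12m[48;2;22;29;11m🬎[38;2;23;30;12m[48;2;22;29;11m🬎[0m
[38;2;20;27;10m[48;2;19;26;9m🬎[38;2;20;27;10m[48;2;19;26;9m🬎[38;2;20;27;10m[48;2;19;26;9m🬎[38;2;20;27;10m[48;2;19;26;9m🬎[38;2;20;27;10m[48;2;19;26;9m🬎[38;2;131;65;153m[48;2;43;29;43m🬢[38;2;20;27;10m[48;2;104;51;121m🬆[38;2;100;49;117m[48;2;19;26;9m🬄[38;2;20;27;10m[48;2;19;26;9m🬎[38;2;20;27;10m[48;2;19;26;9m🬎[38;2;20;27;10m[48;2;19;26;9m🬎[38;2;20;27;10m[48;2;19;26;9m🬎[0m
[38;2;18;24;8m[48;2;17;23;7m🬎[38;2;18;24;8m[48;2;17;23;7m🬎[38;2;18;24;8m[48;2;17;23;7m🬎[38;2;18;24;8m[48;2;17;23;7m🬎[38;2;18;24;8m[48;2;17;23;7m🬎[38;2;18;24;8m[48;2;17;23;7m🬎[38;2;18;24;8m[48;2;17;23;7m🬎[38;2;18;24;8m[48;2;17;23;7m🬎[38;2;18;24;8m[48;2;17;23;7m🬎[38;2;18;24;8m[48;2;17;23;7m🬎[38;2;18;24;8m[48;2;17;23;7m🬎[38;2;18;24;8m[48;2;17;23;7m🬎[0m
[38;2;16;22;6m[48;2;15;20;5m🬂[38;2;16;22;6m[48;2;15;20;5m🬂[38;2;16;22;6m[48;2;15;20;5m🬂[38;2;16;22;6m[48;2;15;20;5m🬂[38;2;16;22;6m[48;2;15;20;5m🬂[38;2;16;22;6m[48;2;15;20;5m🬂[38;2;16;22;6m[48;2;15;20;5m🬂[38;2;16;22;6m[48;2;15;20;5m🬂[38;2;16;22;6m[48;2;15;20;5m🬂[38;2;16;22;6m[48;2;15;20;5m🬂[38;2;16;22;6m[48;2;15;20;5m🬂[38;2;16;22;6m[48;2;15;20;5m🬂[0m
</frame>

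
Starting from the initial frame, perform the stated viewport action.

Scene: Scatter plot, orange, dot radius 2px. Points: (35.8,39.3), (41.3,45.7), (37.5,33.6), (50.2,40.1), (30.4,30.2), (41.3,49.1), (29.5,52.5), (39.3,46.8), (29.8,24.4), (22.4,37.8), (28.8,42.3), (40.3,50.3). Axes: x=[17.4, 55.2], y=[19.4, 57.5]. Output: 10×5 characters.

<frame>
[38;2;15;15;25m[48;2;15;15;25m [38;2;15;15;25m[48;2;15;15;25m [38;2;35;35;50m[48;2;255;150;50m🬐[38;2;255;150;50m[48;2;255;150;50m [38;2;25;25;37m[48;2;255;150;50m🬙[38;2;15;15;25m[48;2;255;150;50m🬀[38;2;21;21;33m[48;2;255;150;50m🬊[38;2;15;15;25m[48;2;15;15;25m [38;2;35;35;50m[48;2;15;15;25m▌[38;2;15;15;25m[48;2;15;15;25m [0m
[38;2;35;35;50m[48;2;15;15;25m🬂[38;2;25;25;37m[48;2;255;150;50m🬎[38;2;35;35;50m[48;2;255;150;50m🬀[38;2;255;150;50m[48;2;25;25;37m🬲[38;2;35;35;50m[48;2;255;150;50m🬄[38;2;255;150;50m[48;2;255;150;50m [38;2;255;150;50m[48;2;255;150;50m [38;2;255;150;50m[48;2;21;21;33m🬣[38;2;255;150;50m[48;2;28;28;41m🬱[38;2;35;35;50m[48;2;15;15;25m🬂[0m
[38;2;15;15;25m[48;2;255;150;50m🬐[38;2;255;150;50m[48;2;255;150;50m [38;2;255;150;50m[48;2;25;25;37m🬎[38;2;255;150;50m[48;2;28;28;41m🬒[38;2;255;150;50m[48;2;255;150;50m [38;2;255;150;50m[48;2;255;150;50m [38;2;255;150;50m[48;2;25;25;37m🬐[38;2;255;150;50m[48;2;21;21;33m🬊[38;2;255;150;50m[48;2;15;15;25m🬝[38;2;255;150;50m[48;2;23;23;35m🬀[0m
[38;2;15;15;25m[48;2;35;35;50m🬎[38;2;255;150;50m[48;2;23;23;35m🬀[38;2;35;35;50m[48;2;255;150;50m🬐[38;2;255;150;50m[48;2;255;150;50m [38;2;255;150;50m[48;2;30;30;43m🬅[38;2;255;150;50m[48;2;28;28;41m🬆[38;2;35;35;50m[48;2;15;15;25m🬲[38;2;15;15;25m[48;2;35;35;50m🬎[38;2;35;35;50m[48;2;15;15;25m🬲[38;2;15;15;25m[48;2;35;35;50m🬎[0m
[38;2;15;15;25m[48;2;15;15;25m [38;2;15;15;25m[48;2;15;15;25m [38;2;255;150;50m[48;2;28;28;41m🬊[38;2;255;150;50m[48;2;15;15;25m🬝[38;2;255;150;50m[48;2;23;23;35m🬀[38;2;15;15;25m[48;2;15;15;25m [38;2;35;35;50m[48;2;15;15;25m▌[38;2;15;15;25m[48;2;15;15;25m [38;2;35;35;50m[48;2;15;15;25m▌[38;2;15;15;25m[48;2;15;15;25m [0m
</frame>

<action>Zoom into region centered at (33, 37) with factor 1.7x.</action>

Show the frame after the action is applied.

<frame>
[38;2;15;15;25m[48;2;15;15;25m [38;2;15;15;25m[48;2;15;15;25m [38;2;28;28;41m[48;2;255;150;50m🬆[38;2;15;15;25m[48;2;255;150;50m🬬[38;2;35;35;50m[48;2;15;15;25m▌[38;2;15;15;25m[48;2;15;15;25m [38;2;255;150;50m[48;2;28;28;41m🬊[38;2;255;150;50m[48;2;255;150;50m [38;2;255;150;50m[48;2;255;150;50m [38;2;255;150;50m[48;2;15;15;25m🬄[0m
[38;2;255;150;50m[48;2;28;28;41m🬱[38;2;255;150;50m[48;2;19;19;30m🬁[38;2;255;150;50m[48;2;35;35;50m🬬[38;2;255;150;50m[48;2;15;15;25m🬆[38;2;31;31;45m[48;2;255;150;50m🬝[38;2;35;35;50m[48;2;255;150;50m🬀[38;2;255;150;50m[48;2;28;28;41m🬱[38;2;35;35;50m[48;2;15;15;25m🬂[38;2;255;150;50m[48;2;27;27;40m🬀[38;2;35;35;50m[48;2;15;15;25m🬂[0m
[38;2;255;150;50m[48;2;15;15;25m🬝[38;2;255;150;50m[48;2;23;23;35m🬀[38;2;35;35;50m[48;2;15;15;25m🬛[38;2;15;15;25m[48;2;35;35;50m🬰[38;2;35;35;50m[48;2;15;15;25m🬛[38;2;255;150;50m[48;2;21;21;33m🬊[38;2;255;150;50m[48;2;25;25;37m🬶[38;2;23;23;35m[48;2;255;150;50m🬬[38;2;35;35;50m[48;2;15;15;25m🬛[38;2;15;15;25m[48;2;35;35;50m🬰[0m
[38;2;15;15;25m[48;2;35;35;50m🬎[38;2;15;15;25m[48;2;35;35;50m🬎[38;2;27;27;40m[48;2;255;150;50m🬝[38;2;15;15;25m[48;2;255;150;50m🬀[38;2;21;21;33m[48;2;255;150;50m🬊[38;2;23;23;35m[48;2;255;150;50m🬺[38;2;255;150;50m[48;2;35;35;50m🬬[38;2;255;150;50m[48;2;28;28;41m🬆[38;2;35;35;50m[48;2;15;15;25m🬲[38;2;15;15;25m[48;2;35;35;50m🬎[0m
[38;2;15;15;25m[48;2;15;15;25m [38;2;15;15;25m[48;2;15;15;25m [38;2;28;28;41m[48;2;255;150;50m🬆[38;2;255;150;50m[48;2;255;150;50m [38;2;255;150;50m[48;2;20;20;31m🬐[38;2;15;15;25m[48;2;15;15;25m [38;2;35;35;50m[48;2;15;15;25m▌[38;2;15;15;25m[48;2;15;15;25m [38;2;35;35;50m[48;2;15;15;25m▌[38;2;15;15;25m[48;2;15;15;25m [0m
</frame>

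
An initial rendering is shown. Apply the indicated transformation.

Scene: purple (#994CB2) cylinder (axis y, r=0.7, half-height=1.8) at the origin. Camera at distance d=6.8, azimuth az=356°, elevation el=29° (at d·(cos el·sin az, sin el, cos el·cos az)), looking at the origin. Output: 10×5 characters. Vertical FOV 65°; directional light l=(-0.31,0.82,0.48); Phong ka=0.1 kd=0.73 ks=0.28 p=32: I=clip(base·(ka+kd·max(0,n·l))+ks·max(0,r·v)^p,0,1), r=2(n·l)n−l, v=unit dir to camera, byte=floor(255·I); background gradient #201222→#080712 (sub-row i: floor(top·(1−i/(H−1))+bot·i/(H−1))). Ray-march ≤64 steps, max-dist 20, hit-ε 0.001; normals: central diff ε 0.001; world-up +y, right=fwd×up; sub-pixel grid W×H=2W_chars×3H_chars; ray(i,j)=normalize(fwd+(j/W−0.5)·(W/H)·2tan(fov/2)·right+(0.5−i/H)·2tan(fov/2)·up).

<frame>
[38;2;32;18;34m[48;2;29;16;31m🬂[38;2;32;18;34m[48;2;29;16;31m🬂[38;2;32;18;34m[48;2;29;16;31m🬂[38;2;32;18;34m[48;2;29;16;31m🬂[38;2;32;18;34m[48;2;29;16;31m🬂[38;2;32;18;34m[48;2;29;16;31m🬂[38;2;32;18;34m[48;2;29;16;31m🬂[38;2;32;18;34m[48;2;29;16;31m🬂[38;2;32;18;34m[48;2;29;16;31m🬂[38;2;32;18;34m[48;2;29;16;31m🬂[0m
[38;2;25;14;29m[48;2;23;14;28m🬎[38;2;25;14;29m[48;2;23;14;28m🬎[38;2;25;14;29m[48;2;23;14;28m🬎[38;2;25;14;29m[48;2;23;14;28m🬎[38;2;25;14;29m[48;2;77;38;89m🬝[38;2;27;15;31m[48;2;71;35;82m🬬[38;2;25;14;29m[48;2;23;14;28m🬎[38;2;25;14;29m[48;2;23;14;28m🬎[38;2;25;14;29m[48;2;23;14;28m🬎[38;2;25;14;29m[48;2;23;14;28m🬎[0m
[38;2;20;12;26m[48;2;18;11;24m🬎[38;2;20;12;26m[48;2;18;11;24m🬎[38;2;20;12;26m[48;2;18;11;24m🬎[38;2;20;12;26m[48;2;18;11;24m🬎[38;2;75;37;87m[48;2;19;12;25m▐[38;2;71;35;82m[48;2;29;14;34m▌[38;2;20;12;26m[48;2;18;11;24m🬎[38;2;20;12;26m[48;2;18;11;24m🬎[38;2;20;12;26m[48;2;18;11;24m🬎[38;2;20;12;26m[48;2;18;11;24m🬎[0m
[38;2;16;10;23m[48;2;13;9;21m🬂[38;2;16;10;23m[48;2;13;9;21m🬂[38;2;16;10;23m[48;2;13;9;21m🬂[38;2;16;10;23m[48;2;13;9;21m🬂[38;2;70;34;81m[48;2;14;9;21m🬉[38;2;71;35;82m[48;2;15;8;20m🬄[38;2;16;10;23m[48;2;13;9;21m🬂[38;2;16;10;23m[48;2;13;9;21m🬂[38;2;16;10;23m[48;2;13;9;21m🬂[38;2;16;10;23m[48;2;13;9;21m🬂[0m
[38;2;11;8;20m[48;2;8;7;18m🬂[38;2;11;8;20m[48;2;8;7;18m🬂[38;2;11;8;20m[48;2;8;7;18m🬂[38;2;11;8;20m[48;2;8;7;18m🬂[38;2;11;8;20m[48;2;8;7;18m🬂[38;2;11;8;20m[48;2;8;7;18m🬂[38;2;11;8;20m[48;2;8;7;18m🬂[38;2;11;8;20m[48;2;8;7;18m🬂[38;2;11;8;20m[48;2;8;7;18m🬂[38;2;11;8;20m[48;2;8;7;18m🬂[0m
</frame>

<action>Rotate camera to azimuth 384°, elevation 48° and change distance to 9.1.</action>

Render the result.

<frame>
[38;2;32;18;34m[48;2;29;16;31m🬂[38;2;32;18;34m[48;2;29;16;31m🬂[38;2;32;18;34m[48;2;29;16;31m🬂[38;2;32;18;34m[48;2;29;16;31m🬂[38;2;32;18;34m[48;2;29;16;31m🬂[38;2;32;18;34m[48;2;29;16;31m🬂[38;2;32;18;34m[48;2;29;16;31m🬂[38;2;32;18;34m[48;2;29;16;31m🬂[38;2;32;18;34m[48;2;29;16;31m🬂[38;2;32;18;34m[48;2;29;16;31m🬂[0m
[38;2;25;14;29m[48;2;23;14;28m🬎[38;2;25;14;29m[48;2;23;14;28m🬎[38;2;25;14;29m[48;2;23;14;28m🬎[38;2;25;14;29m[48;2;23;14;28m🬎[38;2;25;14;29m[48;2;23;14;28m🬎[38;2;25;14;29m[48;2;23;14;28m🬎[38;2;25;14;29m[48;2;23;14;28m🬎[38;2;25;14;29m[48;2;23;14;28m🬎[38;2;25;14;29m[48;2;23;14;28m🬎[38;2;25;14;29m[48;2;23;14;28m🬎[0m
[38;2;20;12;26m[48;2;18;11;24m🬎[38;2;20;12;26m[48;2;18;11;24m🬎[38;2;20;12;26m[48;2;18;11;24m🬎[38;2;20;12;26m[48;2;18;11;24m🬎[38;2;78;38;90m[48;2;19;11;25m🬁[38;2;106;53;124m[48;2;30;15;36m🬀[38;2;20;12;26m[48;2;18;11;24m🬎[38;2;20;12;26m[48;2;18;11;24m🬎[38;2;20;12;26m[48;2;18;11;24m🬎[38;2;20;12;26m[48;2;18;11;24m🬎[0m
[38;2;16;10;23m[48;2;13;9;21m🬂[38;2;16;10;23m[48;2;13;9;21m🬂[38;2;16;10;23m[48;2;13;9;21m🬂[38;2;16;10;23m[48;2;13;9;21m🬂[38;2;16;10;23m[48;2;13;9;21m🬂[38;2;50;24;58m[48;2;14;9;21m🬀[38;2;16;10;23m[48;2;13;9;21m🬂[38;2;16;10;23m[48;2;13;9;21m🬂[38;2;16;10;23m[48;2;13;9;21m🬂[38;2;16;10;23m[48;2;13;9;21m🬂[0m
[38;2;11;8;20m[48;2;8;7;18m🬂[38;2;11;8;20m[48;2;8;7;18m🬂[38;2;11;8;20m[48;2;8;7;18m🬂[38;2;11;8;20m[48;2;8;7;18m🬂[38;2;11;8;20m[48;2;8;7;18m🬂[38;2;11;8;20m[48;2;8;7;18m🬂[38;2;11;8;20m[48;2;8;7;18m🬂[38;2;11;8;20m[48;2;8;7;18m🬂[38;2;11;8;20m[48;2;8;7;18m🬂[38;2;11;8;20m[48;2;8;7;18m🬂[0m
</frame>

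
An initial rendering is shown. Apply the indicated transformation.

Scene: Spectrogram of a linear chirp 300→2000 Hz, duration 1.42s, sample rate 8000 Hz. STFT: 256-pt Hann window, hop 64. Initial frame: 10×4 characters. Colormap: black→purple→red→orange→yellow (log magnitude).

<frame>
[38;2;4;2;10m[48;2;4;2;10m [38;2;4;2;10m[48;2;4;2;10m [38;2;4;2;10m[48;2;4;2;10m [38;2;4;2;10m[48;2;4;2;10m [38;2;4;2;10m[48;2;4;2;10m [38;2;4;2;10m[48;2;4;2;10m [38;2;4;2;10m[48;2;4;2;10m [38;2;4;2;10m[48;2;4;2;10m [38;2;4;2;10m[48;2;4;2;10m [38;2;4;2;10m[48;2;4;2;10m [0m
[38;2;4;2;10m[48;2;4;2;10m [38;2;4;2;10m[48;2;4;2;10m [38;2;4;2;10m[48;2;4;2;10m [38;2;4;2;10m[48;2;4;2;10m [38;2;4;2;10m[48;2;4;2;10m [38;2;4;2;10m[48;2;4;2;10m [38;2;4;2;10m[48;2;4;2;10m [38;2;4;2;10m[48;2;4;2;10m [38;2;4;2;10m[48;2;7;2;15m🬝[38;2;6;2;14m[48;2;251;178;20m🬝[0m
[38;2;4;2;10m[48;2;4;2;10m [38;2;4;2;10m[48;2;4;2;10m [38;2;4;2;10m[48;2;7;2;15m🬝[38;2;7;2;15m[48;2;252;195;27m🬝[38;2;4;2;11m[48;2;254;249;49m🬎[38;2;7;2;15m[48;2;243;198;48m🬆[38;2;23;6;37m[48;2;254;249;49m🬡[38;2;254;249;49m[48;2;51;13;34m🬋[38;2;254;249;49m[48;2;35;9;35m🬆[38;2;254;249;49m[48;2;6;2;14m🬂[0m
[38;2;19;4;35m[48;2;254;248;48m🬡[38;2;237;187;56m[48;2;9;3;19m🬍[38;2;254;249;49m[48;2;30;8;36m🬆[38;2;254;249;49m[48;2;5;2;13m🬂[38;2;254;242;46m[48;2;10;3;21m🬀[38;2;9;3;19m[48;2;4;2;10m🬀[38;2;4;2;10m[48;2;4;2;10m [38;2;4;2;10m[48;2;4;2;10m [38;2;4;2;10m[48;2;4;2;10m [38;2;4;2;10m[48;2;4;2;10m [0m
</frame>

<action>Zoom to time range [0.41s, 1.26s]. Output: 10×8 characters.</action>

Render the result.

<frame>
[38;2;4;2;10m[48;2;4;2;10m [38;2;4;2;10m[48;2;4;2;10m [38;2;4;2;10m[48;2;4;2;10m [38;2;4;2;10m[48;2;4;2;10m [38;2;4;2;10m[48;2;4;2;10m [38;2;4;2;10m[48;2;4;2;10m [38;2;4;2;10m[48;2;4;2;10m [38;2;4;2;10m[48;2;4;2;10m [38;2;4;2;10m[48;2;4;2;10m [38;2;4;2;10m[48;2;4;2;10m [0m
[38;2;4;2;10m[48;2;4;2;10m [38;2;4;2;10m[48;2;4;2;10m [38;2;4;2;10m[48;2;4;2;10m [38;2;4;2;10m[48;2;4;2;10m [38;2;4;2;10m[48;2;4;2;10m [38;2;4;2;10m[48;2;4;2;10m [38;2;4;2;10m[48;2;4;2;10m [38;2;4;2;10m[48;2;4;2;10m [38;2;4;2;10m[48;2;4;2;10m [38;2;4;2;10m[48;2;4;2;10m [0m
[38;2;4;2;10m[48;2;4;2;10m [38;2;4;2;10m[48;2;4;2;10m [38;2;4;2;10m[48;2;4;2;10m [38;2;4;2;10m[48;2;4;2;10m [38;2;4;2;10m[48;2;4;2;10m [38;2;4;2;10m[48;2;4;2;10m [38;2;4;2;10m[48;2;4;2;10m [38;2;4;2;10m[48;2;4;2;10m [38;2;4;2;10m[48;2;4;2;10m [38;2;4;2;10m[48;2;4;2;10m [0m
[38;2;4;2;10m[48;2;4;2;10m [38;2;4;2;10m[48;2;4;2;10m [38;2;4;2;10m[48;2;4;2;10m [38;2;4;2;10m[48;2;4;2;10m [38;2;4;2;10m[48;2;4;2;10m [38;2;4;2;10m[48;2;4;2;10m [38;2;4;2;10m[48;2;4;2;10m [38;2;4;2;10m[48;2;4;2;10m [38;2;4;2;10m[48;2;4;2;11m🬝[38;2;4;2;10m[48;2;6;2;13m🬝[0m
[38;2;4;2;10m[48;2;4;2;10m [38;2;4;2;10m[48;2;4;2;10m [38;2;4;2;10m[48;2;4;2;10m [38;2;4;2;10m[48;2;4;2;11m🬝[38;2;4;2;10m[48;2;6;2;14m🬝[38;2;5;2;12m[48;2;21;5;38m🬝[38;2;25;7;26m[48;2;253;226;40m🬝[38;2;10;3;21m[48;2;254;249;49m🬎[38;2;45;12;39m[48;2;254;244;47m🬆[38;2;71;17;66m[48;2;253;236;44m🬡[0m
[38;2;5;2;12m[48;2;27;6;49m🬝[38;2;39;10;25m[48;2;254;246;48m🬝[38;2;11;3;23m[48;2;254;249;49m🬎[38;2;8;2;17m[48;2;242;203;54m🬂[38;2;85;21;66m[48;2;252;220;37m🬡[38;2;253;230;41m[48;2;10;3;21m🬎[38;2;254;249;49m[48;2;19;4;34m🬂[38;2;253;222;38m[48;2;25;6;27m🬀[38;2;19;5;35m[48;2;5;2;12m🬀[38;2;5;2;12m[48;2;4;2;10m🬂[0m
[38;2;248;214;45m[48;2;8;2;17m🬎[38;2;254;249;49m[48;2;12;3;24m🬂[38;2;251;182;22m[48;2;14;4;27m🬀[38;2;15;4;28m[48;2;5;2;12m🬀[38;2;5;2;12m[48;2;4;2;10m🬂[38;2;4;2;11m[48;2;4;2;10m🬀[38;2;4;2;10m[48;2;4;2;10m [38;2;4;2;10m[48;2;4;2;10m [38;2;4;2;10m[48;2;4;2;10m [38;2;4;2;10m[48;2;4;2;10m [0m
[38;2;4;2;11m[48;2;4;2;10m🬀[38;2;4;2;10m[48;2;4;2;10m [38;2;4;2;10m[48;2;4;2;10m [38;2;4;2;10m[48;2;4;2;10m [38;2;4;2;10m[48;2;4;2;10m [38;2;4;2;10m[48;2;4;2;10m [38;2;4;2;10m[48;2;4;2;10m [38;2;4;2;10m[48;2;4;2;10m [38;2;4;2;10m[48;2;4;2;10m [38;2;4;2;10m[48;2;4;2;10m [0m
</frame>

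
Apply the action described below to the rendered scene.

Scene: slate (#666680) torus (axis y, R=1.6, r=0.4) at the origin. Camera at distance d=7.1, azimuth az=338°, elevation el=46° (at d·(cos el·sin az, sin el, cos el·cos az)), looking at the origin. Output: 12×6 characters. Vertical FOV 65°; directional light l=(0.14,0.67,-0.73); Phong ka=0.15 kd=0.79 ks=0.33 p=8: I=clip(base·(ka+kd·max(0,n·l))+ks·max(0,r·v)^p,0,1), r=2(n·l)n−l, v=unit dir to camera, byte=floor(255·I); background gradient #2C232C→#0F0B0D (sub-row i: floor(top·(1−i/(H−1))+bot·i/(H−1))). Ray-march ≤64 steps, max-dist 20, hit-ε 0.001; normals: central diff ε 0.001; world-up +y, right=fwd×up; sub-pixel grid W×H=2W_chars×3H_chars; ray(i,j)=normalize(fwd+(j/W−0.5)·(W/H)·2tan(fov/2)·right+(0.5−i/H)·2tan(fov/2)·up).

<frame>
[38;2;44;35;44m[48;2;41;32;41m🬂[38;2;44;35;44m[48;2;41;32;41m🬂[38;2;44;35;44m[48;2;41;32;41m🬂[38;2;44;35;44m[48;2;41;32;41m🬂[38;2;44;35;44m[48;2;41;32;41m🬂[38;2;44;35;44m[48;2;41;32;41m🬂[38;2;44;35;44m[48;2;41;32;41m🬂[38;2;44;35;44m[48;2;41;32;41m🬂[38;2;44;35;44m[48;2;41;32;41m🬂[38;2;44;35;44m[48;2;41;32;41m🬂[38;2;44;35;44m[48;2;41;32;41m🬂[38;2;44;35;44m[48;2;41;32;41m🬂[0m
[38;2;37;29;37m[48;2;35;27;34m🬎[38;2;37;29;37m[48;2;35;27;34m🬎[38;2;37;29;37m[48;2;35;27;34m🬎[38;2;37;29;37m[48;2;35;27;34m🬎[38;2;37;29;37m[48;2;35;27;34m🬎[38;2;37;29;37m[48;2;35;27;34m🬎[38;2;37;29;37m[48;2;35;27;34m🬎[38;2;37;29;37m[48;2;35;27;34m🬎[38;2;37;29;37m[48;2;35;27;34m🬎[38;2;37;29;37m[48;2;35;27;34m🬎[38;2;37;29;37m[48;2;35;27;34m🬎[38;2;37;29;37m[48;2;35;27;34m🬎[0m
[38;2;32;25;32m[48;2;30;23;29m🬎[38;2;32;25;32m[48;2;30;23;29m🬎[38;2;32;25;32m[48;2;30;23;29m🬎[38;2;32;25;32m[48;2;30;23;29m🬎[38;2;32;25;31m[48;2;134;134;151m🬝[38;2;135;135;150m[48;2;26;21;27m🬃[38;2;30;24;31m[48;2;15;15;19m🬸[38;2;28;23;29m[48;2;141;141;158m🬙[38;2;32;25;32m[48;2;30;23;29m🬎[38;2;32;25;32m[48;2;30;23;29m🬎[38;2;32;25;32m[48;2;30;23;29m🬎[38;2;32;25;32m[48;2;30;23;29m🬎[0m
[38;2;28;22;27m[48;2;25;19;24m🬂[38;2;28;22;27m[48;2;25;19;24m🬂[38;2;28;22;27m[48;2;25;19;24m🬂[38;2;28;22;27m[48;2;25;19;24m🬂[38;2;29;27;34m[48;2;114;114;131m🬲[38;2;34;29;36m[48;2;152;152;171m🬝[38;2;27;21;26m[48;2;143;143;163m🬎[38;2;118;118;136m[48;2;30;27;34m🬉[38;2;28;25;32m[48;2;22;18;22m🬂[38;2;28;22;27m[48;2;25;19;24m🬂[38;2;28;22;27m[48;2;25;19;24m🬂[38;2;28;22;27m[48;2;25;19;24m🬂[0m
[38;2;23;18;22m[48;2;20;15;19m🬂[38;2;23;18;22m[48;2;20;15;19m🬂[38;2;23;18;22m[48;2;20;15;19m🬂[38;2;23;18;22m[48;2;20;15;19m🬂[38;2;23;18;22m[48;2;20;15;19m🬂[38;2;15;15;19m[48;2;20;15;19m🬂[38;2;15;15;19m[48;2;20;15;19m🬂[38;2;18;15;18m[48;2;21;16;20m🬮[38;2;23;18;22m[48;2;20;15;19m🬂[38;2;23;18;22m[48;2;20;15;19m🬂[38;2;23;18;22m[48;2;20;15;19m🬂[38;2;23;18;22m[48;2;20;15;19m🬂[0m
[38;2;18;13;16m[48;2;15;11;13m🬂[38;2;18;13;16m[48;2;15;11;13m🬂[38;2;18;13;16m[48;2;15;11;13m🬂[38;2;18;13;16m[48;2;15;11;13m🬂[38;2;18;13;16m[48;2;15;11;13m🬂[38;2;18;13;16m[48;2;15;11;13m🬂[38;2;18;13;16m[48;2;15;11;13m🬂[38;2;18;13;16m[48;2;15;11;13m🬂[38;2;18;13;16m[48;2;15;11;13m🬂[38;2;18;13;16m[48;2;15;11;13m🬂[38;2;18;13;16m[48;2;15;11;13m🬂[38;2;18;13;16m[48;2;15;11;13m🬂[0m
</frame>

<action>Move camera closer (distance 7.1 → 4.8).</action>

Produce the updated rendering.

<frame>
[38;2;44;35;44m[48;2;41;32;41m🬂[38;2;44;35;44m[48;2;41;32;41m🬂[38;2;44;35;44m[48;2;41;32;41m🬂[38;2;44;35;44m[48;2;41;32;41m🬂[38;2;44;35;44m[48;2;41;32;41m🬂[38;2;44;35;44m[48;2;41;32;41m🬂[38;2;44;35;44m[48;2;41;32;41m🬂[38;2;44;35;44m[48;2;41;32;41m🬂[38;2;44;35;44m[48;2;41;32;41m🬂[38;2;44;35;44m[48;2;41;32;41m🬂[38;2;44;35;44m[48;2;41;32;41m🬂[38;2;44;35;44m[48;2;41;32;41m🬂[0m
[38;2;37;29;37m[48;2;35;27;34m🬎[38;2;37;29;37m[48;2;35;27;34m🬎[38;2;37;29;37m[48;2;35;27;34m🬎[38;2;37;29;37m[48;2;35;27;34m🬎[38;2;37;29;37m[48;2;35;27;34m🬎[38;2;37;29;37m[48;2;35;27;34m🬎[38;2;37;29;37m[48;2;35;27;34m🬎[38;2;37;29;37m[48;2;35;27;34m🬎[38;2;37;29;37m[48;2;35;27;34m🬎[38;2;37;29;37m[48;2;35;27;34m🬎[38;2;37;29;37m[48;2;35;27;34m🬎[38;2;37;29;37m[48;2;35;27;34m🬎[0m
[38;2;32;25;32m[48;2;30;23;29m🬎[38;2;32;25;32m[48;2;30;23;29m🬎[38;2;32;25;32m[48;2;30;23;29m🬎[38;2;32;25;31m[48;2;136;136;154m🬝[38;2;128;128;146m[48;2;29;27;34m🬅[38;2;62;62;73m[48;2;22;19;25m🬀[38;2;29;24;30m[48;2;15;15;19m🬯[38;2;87;87;102m[48;2;24;22;28m🬂[38;2;116;116;133m[48;2;44;39;47m🬢[38;2;32;25;32m[48;2;30;23;29m🬎[38;2;32;25;32m[48;2;30;23;29m🬎[38;2;32;25;32m[48;2;30;23;29m🬎[0m
[38;2;28;22;27m[48;2;25;19;24m🬂[38;2;28;22;27m[48;2;25;19;24m🬂[38;2;28;22;27m[48;2;25;19;24m🬂[38;2;143;143;160m[48;2;46;46;58m🬉[38;2;51;49;61m[48;2;158;158;177m🬬[38;2;28;22;27m[48;2;25;19;24m🬂[38;2;28;22;27m[48;2;25;19;24m🬂[38;2;26;20;25m[48;2;91;91;114m🬝[38;2;121;121;141m[48;2;71;71;87m🬔[38;2;33;33;43m[48;2;23;19;23m🬄[38;2;28;22;27m[48;2;25;19;24m🬂[38;2;28;22;27m[48;2;25;19;24m🬂[0m
[38;2;23;18;22m[48;2;20;15;19m🬂[38;2;23;18;22m[48;2;20;15;19m🬂[38;2;23;18;22m[48;2;20;15;19m🬂[38;2;31;31;38m[48;2;19;15;19m🬁[38;2;124;124;141m[48;2;28;27;34m🬁[38;2;126;126;147m[48;2;32;32;40m🬂[38;2;99;99;122m[48;2;35;35;44m🬂[38;2;124;124;143m[48;2;25;25;32m🬂[38;2;48;48;60m[48;2;18;16;19m🬀[38;2;23;18;22m[48;2;20;15;19m🬂[38;2;23;18;22m[48;2;20;15;19m🬂[38;2;23;18;22m[48;2;20;15;19m🬂[0m
[38;2;18;13;16m[48;2;15;11;13m🬂[38;2;18;13;16m[48;2;15;11;13m🬂[38;2;18;13;16m[48;2;15;11;13m🬂[38;2;18;13;16m[48;2;15;11;13m🬂[38;2;18;13;16m[48;2;15;11;13m🬂[38;2;16;14;17m[48;2;15;11;13m🬂[38;2;15;15;19m[48;2;15;11;13m🬂[38;2;18;13;16m[48;2;15;11;13m🬂[38;2;18;13;16m[48;2;15;11;13m🬂[38;2;18;13;16m[48;2;15;11;13m🬂[38;2;18;13;16m[48;2;15;11;13m🬂[38;2;18;13;16m[48;2;15;11;13m🬂[0m
</frame>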